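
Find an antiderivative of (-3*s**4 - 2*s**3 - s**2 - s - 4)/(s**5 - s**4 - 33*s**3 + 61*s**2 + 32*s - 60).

-2159*log(s - 5)/792 + 37*log(s - 2)/36 - 11*log(s - 1)/56 + log(s + 1)/36 - 349*log(s + 6)/308 + C

Factor the denominator: (s - 5)*(s - 2)*(s - 1)*(s + 1)*(s + 6).
Partial-fraction decomposition: -349/(308*(s + 6)) + 1/(36*(s + 1)) - 11/(56*(s - 1)) + 37/(36*(s - 2)) - 2159/(792*(s - 5)).
Integrate each term: A/(s−a) contributes A·log|s−a|.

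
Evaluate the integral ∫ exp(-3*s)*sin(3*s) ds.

Let I denote the integral. Integrate by parts with u = sin(3*s), dv = exp(-3*s) ds, so v = -exp(-3*s)/3: I = -exp(-3*s)*sin(3*s)/3 + ∫ exp(-3*s)*cos(3*s) ds.
Apply parts again with u = cos(3*s), dv = exp(-3*s) ds: ∫ exp(-3*s)*cos(3*s) ds = -exp(-3*s)*cos(3*s)/3 − I. Substituting back brings back I: I = -exp(-3*s)*sin(3*s)/3 - exp(-3*s)*cos(3*s)/3 − I.
Solving for I: (1 + 1)·I equals the remaining terms, so I = (1/2)·(-exp(-3*s)*sin(3*s)/3 - exp(-3*s)*cos(3*s)/3).

-exp(-3*s)*sin(3*s)/6 - exp(-3*s)*cos(3*s)/6 + C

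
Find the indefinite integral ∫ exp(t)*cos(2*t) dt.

Let I denote the integral. Integrate by parts with u = cos(2*t), dv = exp(t) dt, so v = exp(t): I = exp(t)*cos(2*t) + 2·∫ exp(t)*sin(2*t) dt.
Apply parts again with u = sin(2*t), dv = exp(t) dt: ∫ exp(t)*sin(2*t) dt = exp(t)*sin(2*t) − 2·I. Substituting back brings back I: I = 2*exp(t)*sin(2*t) + exp(t)*cos(2*t) − 4·I.
Solving for I: (1 + 4)·I equals the remaining terms, so I = (1/5)·(2*exp(t)*sin(2*t) + exp(t)*cos(2*t)).

2*exp(t)*sin(2*t)/5 + exp(t)*cos(2*t)/5 + C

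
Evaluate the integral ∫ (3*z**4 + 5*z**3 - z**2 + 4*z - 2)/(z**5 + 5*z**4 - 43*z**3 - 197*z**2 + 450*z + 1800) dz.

2493*log(z - 5)/880 - 181*log(z - 4)/105 + 85*log(z + 3)/336 - 401*log(z + 5)/60 + 1373*log(z + 6)/165 + C

Factor the denominator: (z - 5)*(z - 4)*(z + 3)*(z + 5)*(z + 6).
Partial-fraction decomposition: 1373/(165*(z + 6)) - 401/(60*(z + 5)) + 85/(336*(z + 3)) - 181/(105*(z - 4)) + 2493/(880*(z - 5)).
Integrate each term: A/(z−a) contributes A·log|z−a|.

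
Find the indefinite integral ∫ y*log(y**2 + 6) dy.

Let u = y**2 + 6, so du = (2*y) dy.
The integral becomes (1/2)·∫ log(u) du; integrate by parts with u′=log(u), dv′=du.

y**2*log(y**2 + 6)/2 - y**2/2 + 3*log(y**2 + 6) + C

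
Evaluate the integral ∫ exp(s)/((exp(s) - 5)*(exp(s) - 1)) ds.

Let u = e^s, du = e^s ds.
The integral becomes ∫ du/((u-5)(u-1)); decompose into partial fractions.

log(exp(s) - 5)/4 - log(exp(s) - 1)/4 + C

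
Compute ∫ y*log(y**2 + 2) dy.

y**2*log(y**2 + 2)/2 - y**2/2 + log(y**2 + 2) + C

Let u = y**2 + 2, so du = (2*y) dy.
The integral becomes (1/2)·∫ log(u) du; integrate by parts with u′=log(u), dv′=du.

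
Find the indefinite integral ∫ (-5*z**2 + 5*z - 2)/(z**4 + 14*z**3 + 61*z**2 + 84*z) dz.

Factor the denominator: z*(z + 3)*(z + 4)*(z + 7).
Partial-fraction decomposition: 47/(14*(z + 7)) - 17/(2*(z + 4)) + 31/(6*(z + 3)) - 1/(42*z).
Integrate each term: A/(z−a) contributes A·log|z−a|.

-log(z)/42 + 31*log(z + 3)/6 - 17*log(z + 4)/2 + 47*log(z + 7)/14 + C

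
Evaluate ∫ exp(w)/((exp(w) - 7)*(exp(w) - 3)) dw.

Let u = e^w, du = e^w dw.
The integral becomes ∫ du/((u-7)(u-3)); decompose into partial fractions.

log(exp(w) - 7)/4 - log(exp(w) - 3)/4 + C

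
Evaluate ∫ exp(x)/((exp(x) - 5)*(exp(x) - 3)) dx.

log(exp(x) - 5)/2 - log(exp(x) - 3)/2 + C

Let u = e^x, du = e^x dx.
The integral becomes ∫ du/((u-5)(u-3)); decompose into partial fractions.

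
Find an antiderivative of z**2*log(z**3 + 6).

Let u = z**3 + 6, so du = (3*z**2) dz.
The integral becomes (1/3)·∫ log(u) du; integrate by parts with u′=log(u), dv′=du.

z**3*log(z**3 + 6)/3 - z**3/3 + 2*log(z**3 + 6) + C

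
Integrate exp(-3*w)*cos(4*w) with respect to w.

4*exp(-3*w)*sin(4*w)/25 - 3*exp(-3*w)*cos(4*w)/25 + C

Let I denote the integral. Integrate by parts with u = cos(4*w), dv = exp(-3*w) dw, so v = -exp(-3*w)/3: I = -exp(-3*w)*cos(4*w)/3 − (4/3)·∫ exp(-3*w)*sin(4*w) dw.
Apply parts again with u = sin(4*w), dv = exp(-3*w) dw: ∫ exp(-3*w)*sin(4*w) dw = -exp(-3*w)*sin(4*w)/3 + (4/3)·I. Substituting back brings back I: I = 4*exp(-3*w)*sin(4*w)/9 - exp(-3*w)*cos(4*w)/3 − (16/9)·I.
Solving for I: (1 + 16/9)·I equals the remaining terms, so I = (9/25)·(4*exp(-3*w)*sin(4*w)/9 - exp(-3*w)*cos(4*w)/3).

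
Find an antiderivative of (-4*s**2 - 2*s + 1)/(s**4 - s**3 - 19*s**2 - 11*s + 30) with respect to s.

Factor the denominator: (s - 5)*(s - 1)*(s + 2)*(s + 3).
Partial-fraction decomposition: 29/(32*(s + 3)) - 11/(21*(s + 2)) + 5/(48*(s - 1)) - 109/(224*(s - 5)).
Integrate each term: A/(s−a) contributes A·log|s−a|.

-109*log(s - 5)/224 + 5*log(s - 1)/48 - 11*log(s + 2)/21 + 29*log(s + 3)/32 + C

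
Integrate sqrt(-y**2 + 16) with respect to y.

y*sqrt(-y**2 + 16)/2 + 8*asin(y/4) + C

Substitute y = 4·sin(θ), so dy = 4·cos(θ) dθ and the radical becomes sqrt(-y**2 + 16) = 4·cos(θ) by the Pythagorean identity.
Integrate the resulting trig expression in θ, then back-substitute θ = asin(y/4), sin(θ) = y/4, cos(θ) = sqrt(-y**2 + 16)/4 (absorbing any constant into C).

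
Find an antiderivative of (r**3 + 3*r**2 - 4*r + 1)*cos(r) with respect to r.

r**3*sin(r) + 3*r**2*sin(r) + 3*r**2*cos(r) - 10*r*sin(r) + 6*r*cos(r) - 5*sin(r) - 10*cos(r) + C

Use integration by parts with u = r**3 + 3*r**2 - 4*r + 1, dv = cos(r) dr, so v = sin(r).
Apply parts 3 times (tabular method): alternate signs, differentiate u down to 0, integrate dv up.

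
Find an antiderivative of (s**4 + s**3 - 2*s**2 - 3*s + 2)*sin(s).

Use integration by parts with u = s**4 + s**3 - 2*s**2 - 3*s + 2, dv = sin(s) ds, so v = -cos(s).
Apply parts 4 times (tabular method): alternate signs, differentiate u down to 0, integrate dv up.

-s**4*cos(s) + 4*s**3*sin(s) - s**3*cos(s) + 3*s**2*sin(s) + 14*s**2*cos(s) - 28*s*sin(s) + 9*s*cos(s) - 9*sin(s) - 30*cos(s) + C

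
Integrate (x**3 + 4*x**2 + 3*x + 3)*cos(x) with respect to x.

x**3*sin(x) + 4*x**2*sin(x) + 3*x**2*cos(x) - 3*x*sin(x) + 8*x*cos(x) - 5*sin(x) - 3*cos(x) + C

Use integration by parts with u = x**3 + 4*x**2 + 3*x + 3, dv = cos(x) dx, so v = sin(x).
Apply parts 3 times (tabular method): alternate signs, differentiate u down to 0, integrate dv up.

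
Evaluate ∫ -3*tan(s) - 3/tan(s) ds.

Let u = tan(s), so du = (tan(s)**2 + 1) ds.
Rewriting, the integral becomes -3·∫ 1/u du = -3·log(u).
Substituting back, u = tan(s).

-3*log(tan(s)) + C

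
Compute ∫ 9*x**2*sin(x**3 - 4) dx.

-3*cos(x**3 - 4) + C

Let u = x**3 - 4, so du = (3*x**2) dx.
Rewriting, the integral becomes 3·∫ sin(u) du = 3·-cos(u).
Substituting back, u = x**3 - 4.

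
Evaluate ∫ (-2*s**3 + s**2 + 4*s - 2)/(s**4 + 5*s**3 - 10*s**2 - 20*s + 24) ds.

Factor the denominator: (s - 2)*(s - 1)*(s + 2)*(s + 6).
Partial-fraction decomposition: -221/(112*(s + 6)) + 5/(24*(s + 2)) - 1/(21*(s - 1)) - 3/(16*(s - 2)).
Integrate each term: A/(s−a) contributes A·log|s−a|.

-3*log(s - 2)/16 - log(s - 1)/21 + 5*log(s + 2)/24 - 221*log(s + 6)/112 + C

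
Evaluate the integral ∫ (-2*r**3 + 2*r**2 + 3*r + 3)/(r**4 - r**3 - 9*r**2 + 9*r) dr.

Factor the denominator: r*(r - 3)*(r - 1)*(r + 3).
Partial-fraction decomposition: -11/(12*(r + 3)) - 3/(4*(r - 1)) - 2/(3*(r - 3)) + 1/(3*r).
Integrate each term: A/(r−a) contributes A·log|r−a|.

log(r)/3 - 2*log(r - 3)/3 - 3*log(r - 1)/4 - 11*log(r + 3)/12 + C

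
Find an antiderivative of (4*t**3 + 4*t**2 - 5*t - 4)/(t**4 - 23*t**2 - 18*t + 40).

571*log(t - 5)/252 + log(t - 1)/60 - 5*log(t + 2)/21 + 88*log(t + 4)/45 + C

Factor the denominator: (t - 5)*(t - 1)*(t + 2)*(t + 4).
Partial-fraction decomposition: 88/(45*(t + 4)) - 5/(21*(t + 2)) + 1/(60*(t - 1)) + 571/(252*(t - 5)).
Integrate each term: A/(t−a) contributes A·log|t−a|.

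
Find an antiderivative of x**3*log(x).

x**4*log(x)/4 - x**4/16 + C

Use integration by parts with u = log(x), dv = x**3 dx.
Then du = 1/x dx and v = x**4/4.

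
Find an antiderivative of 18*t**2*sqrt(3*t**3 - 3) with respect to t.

4*(3*t**3 - 3)**(3/2)/3 + C

Let u = 3*t**3 - 3, so du = (9*t**2) dt.
Rewriting, the integral becomes 2·∫ √u du = 2·(2/3)u^(3/2).
Substituting back, u = 3*t**3 - 3.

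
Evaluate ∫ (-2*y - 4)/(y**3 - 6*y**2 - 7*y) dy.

Factor the denominator: y*(y - 7)*(y + 1).
Partial-fraction decomposition: -1/(4*(y + 1)) - 9/(28*(y - 7)) + 4/(7*y).
Integrate each term: A/(y−a) contributes A·log|y−a|.

4*log(y)/7 - 9*log(y - 7)/28 - log(y + 1)/4 + C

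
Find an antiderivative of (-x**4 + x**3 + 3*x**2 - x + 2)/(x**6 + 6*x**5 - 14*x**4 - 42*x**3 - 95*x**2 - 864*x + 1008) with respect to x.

Factor the denominator: (x - 4)*(x - 1)*(x + 4)*(x + 7)*(x**2 + 9).
Partial-fraction decomposition: -(199*x + 289)/(3625*(x**2 + 9)) + 647/(3828*(x + 7)) - 133/(1500*(x + 4)) - 1/(300*(x - 1)) - 73/(3300*(x - 4)).
Integrate each term; A/(x−a) gives A·log|x−a|; the (Bx+D)/(x²+p²) term gives a log and an atan.

-73*log(x - 4)/3300 - log(x - 1)/300 - 133*log(x + 4)/1500 + 647*log(x + 7)/3828 - 199*log(x**2 + 9)/7250 - 289*atan(x/3)/10875 + C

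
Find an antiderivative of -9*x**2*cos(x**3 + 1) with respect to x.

-3*sin(x**3 + 1) + C

Let u = x**3 + 1, so du = (3*x**2) dx.
Rewriting, the integral becomes -3·∫ cos(u) du = -3·sin(u).
Substituting back, u = x**3 + 1.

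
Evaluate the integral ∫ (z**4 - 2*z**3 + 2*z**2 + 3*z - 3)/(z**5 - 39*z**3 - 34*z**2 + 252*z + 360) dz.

Factor the denominator: (z - 6)*(z - 3)*(z + 2)**2*(z + 5).
Partial-fraction decomposition: 907/(792*(z + 5)) - 7351/(14400*(z + 2)) + 31/(120*(z + 2)**2) - 17/(200*(z - 3)) + 317/(704*(z - 6)).
Integrate each term; A/(z−a) gives A·log|z−a|; A/(z−a)² gives −A/(z−a).

317*log(z - 6)/704 - 17*log(z - 3)/200 - 7351*log(z + 2)/14400 + 907*log(z + 5)/792 - 31/(120*z + 240) + C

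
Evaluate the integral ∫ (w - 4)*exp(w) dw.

(w - 5)*exp(w) + C

Use integration by parts with u = w - 4, dv = exp(w) dw, so v = exp(w).
Apply parts 1 times (tabular method): alternate signs, differentiate u down to 0, integrate dv up.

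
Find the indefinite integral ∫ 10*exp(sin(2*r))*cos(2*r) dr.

Let u = sin(2*r), so du = (2*cos(2*r)) dr.
Rewriting, the integral becomes 5·∫ e^u du = 5·e^u.
Substituting back, u = sin(2*r).

5*exp(sin(2*r)) + C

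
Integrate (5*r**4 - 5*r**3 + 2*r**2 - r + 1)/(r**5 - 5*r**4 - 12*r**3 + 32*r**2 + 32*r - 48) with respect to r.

5467*log(r - 6)/1280 - 47*log(r - 2)/64 + 2*log(r - 1)/45 + 3269*log(r + 2)/2304 + 131/(96*r + 192) + C

Factor the denominator: (r - 6)*(r - 2)*(r - 1)*(r + 2)**2.
Partial-fraction decomposition: 3269/(2304*(r + 2)) - 131/(96*(r + 2)**2) + 2/(45*(r - 1)) - 47/(64*(r - 2)) + 5467/(1280*(r - 6)).
Integrate each term; A/(r−a) gives A·log|r−a|; A/(r−a)² gives −A/(r−a).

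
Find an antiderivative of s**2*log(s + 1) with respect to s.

s**3*log(s + 1)/3 - s**3/9 + s**2/6 - s/3 + log(s + 1)/3 + C

Use integration by parts with u = log(s + 1), dv = s**2 ds.
Then du = 1/(s + 1) ds and v = s**3/3.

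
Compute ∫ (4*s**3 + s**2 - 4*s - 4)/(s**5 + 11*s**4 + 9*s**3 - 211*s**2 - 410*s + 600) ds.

14*log(s - 4)/135 + log(s - 1)/252 + 1235*log(s + 5)/108 - 404*log(s + 6)/35 + 17/(2*s + 10) + C

Factor the denominator: (s - 4)*(s - 1)*(s + 5)**2*(s + 6).
Partial-fraction decomposition: -404/(35*(s + 6)) + 1235/(108*(s + 5)) - 17/(2*(s + 5)**2) + 1/(252*(s - 1)) + 14/(135*(s - 4)).
Integrate each term; A/(s−a) gives A·log|s−a|; A/(s−a)² gives −A/(s−a).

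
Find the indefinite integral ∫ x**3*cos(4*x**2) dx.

Let u = x², du = 2x dx; rewrite as (1/2)∫ u^1·cos(4u) du.
Now integrate by parts 1 time.

x**2*sin(4*x**2)/8 + cos(4*x**2)/32 + C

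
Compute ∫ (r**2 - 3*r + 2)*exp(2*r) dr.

Use integration by parts with u = r**2 - 3*r + 2, dv = exp(2*r) dr, so v = exp(2*r)/2.
Apply parts 2 times (tabular method): alternate signs, differentiate u down to 0, integrate dv up.

(r**2 - 4*r + 4)*exp(2*r)/2 + C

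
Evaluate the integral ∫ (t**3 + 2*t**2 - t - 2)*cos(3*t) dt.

Use integration by parts with u = t**3 + 2*t**2 - t - 2, dv = cos(3*t) dt, so v = sin(3*t)/3.
Apply parts 3 times (tabular method): alternate signs, differentiate u down to 0, integrate dv up.

t**3*sin(3*t)/3 + 2*t**2*sin(3*t)/3 + t**2*cos(3*t)/3 - 5*t*sin(3*t)/9 + 4*t*cos(3*t)/9 - 22*sin(3*t)/27 - 5*cos(3*t)/27 + C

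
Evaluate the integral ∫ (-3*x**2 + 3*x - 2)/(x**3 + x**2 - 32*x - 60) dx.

-23*log(x - 6)/22 + 5*log(x + 2)/6 - 92*log(x + 5)/33 + C

Factor the denominator: (x - 6)*(x + 2)*(x + 5).
Partial-fraction decomposition: -92/(33*(x + 5)) + 5/(6*(x + 2)) - 23/(22*(x - 6)).
Integrate each term: A/(x−a) contributes A·log|x−a|.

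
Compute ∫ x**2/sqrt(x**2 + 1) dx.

Substitute x = tan(θ), so dx = sec(θ)^2 dθ and the radical becomes sqrt(x**2 + 1) = sec(θ) by the Pythagorean identity.
Integrate the resulting trig expression in θ, then back-substitute tan(θ) = x, sec(θ) = sqrt(x**2 + 1) (absorbing any constant into C).

x*sqrt(x**2 + 1)/2 - log(x + sqrt(x**2 + 1))/2 + C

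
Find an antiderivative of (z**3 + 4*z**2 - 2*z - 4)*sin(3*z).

Use integration by parts with u = z**3 + 4*z**2 - 2*z - 4, dv = sin(3*z) dz, so v = -cos(3*z)/3.
Apply parts 3 times (tabular method): alternate signs, differentiate u down to 0, integrate dv up.

-z**3*cos(3*z)/3 + z**2*sin(3*z)/3 - 4*z**2*cos(3*z)/3 + 8*z*sin(3*z)/9 + 8*z*cos(3*z)/9 - 8*sin(3*z)/27 + 44*cos(3*z)/27 + C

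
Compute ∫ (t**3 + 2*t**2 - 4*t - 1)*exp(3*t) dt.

(9*t**3 + 9*t**2 - 42*t + 5)*exp(3*t)/27 + C

Use integration by parts with u = t**3 + 2*t**2 - 4*t - 1, dv = exp(3*t) dt, so v = exp(3*t)/3.
Apply parts 3 times (tabular method): alternate signs, differentiate u down to 0, integrate dv up.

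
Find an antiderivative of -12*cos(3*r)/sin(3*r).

-4*log(sin(3*r)) + C

Let u = sin(3*r), so du = (3*cos(3*r)) dr.
Rewriting, the integral becomes -4·∫ 1/u du = -4·log(u).
Substituting back, u = sin(3*r).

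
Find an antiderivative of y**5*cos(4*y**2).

y**4*sin(4*y**2)/8 + y**2*cos(4*y**2)/16 - sin(4*y**2)/64 + C

Let u = y², du = 2y dy; rewrite as (1/2)∫ u^2·cos(4u) du.
Now integrate by parts 2 times.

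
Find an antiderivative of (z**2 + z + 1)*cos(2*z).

z**2*sin(2*z)/2 + z*sin(2*z)/2 + z*cos(2*z)/2 + sin(2*z)/4 + cos(2*z)/4 + C

Use integration by parts with u = z**2 + z + 1, dv = cos(2*z) dz, so v = sin(2*z)/2.
Apply parts 2 times (tabular method): alternate signs, differentiate u down to 0, integrate dv up.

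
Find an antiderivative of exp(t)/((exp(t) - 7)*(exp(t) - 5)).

log(exp(t) - 7)/2 - log(exp(t) - 5)/2 + C

Let u = e^t, du = e^t dt.
The integral becomes ∫ du/((u-5)(u-7)); decompose into partial fractions.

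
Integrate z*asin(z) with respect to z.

z**2*asin(z)/2 + z*sqrt(-z**2 + 1)/4 - asin(z)/4 + C

Use integration by parts with u = arcsin(z), dv = z dz.
Then du = 1/sqrt(-z**2 + 1) dz.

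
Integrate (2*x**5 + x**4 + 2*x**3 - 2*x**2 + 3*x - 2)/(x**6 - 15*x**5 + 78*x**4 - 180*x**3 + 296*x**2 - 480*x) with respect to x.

log(x)/240 + 2153*log(x - 6)/60 - 7088*log(x - 5)/145 + 241*log(x - 4)/16 - 39*log(x**2 + 4)/1160 - 79*atan(x/2)/1160 + C

Factor the denominator: x*(x - 6)*(x - 5)*(x - 4)*(x**2 + 4).
Partial-fraction decomposition: -(39*x + 79)/(580*(x**2 + 4)) + 241/(16*(x - 4)) - 7088/(145*(x - 5)) + 2153/(60*(x - 6)) + 1/(240*x).
Integrate each term; A/(x−a) gives A·log|x−a|; the (Bx+D)/(x²+p²) term gives a log and an atan.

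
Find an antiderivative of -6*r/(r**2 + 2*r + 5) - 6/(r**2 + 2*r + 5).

Let u = r**2 + 2*r + 5, so du = (2*r + 2) dr.
Rewriting, the integral becomes -3·∫ 1/u du = -3·log(u).
Substituting back, u = r**2 + 2*r + 5.

-3*log(r**2 + 2*r + 5) + C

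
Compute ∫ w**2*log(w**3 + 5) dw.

w**3*log(w**3 + 5)/3 - w**3/3 + 5*log(w**3 + 5)/3 + C

Let u = w**3 + 5, so du = (3*w**2) dw.
The integral becomes (1/3)·∫ log(u) du; integrate by parts with u′=log(u), dv′=du.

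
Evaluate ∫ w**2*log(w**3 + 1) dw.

Let u = w**3 + 1, so du = (3*w**2) dw.
The integral becomes (1/3)·∫ log(u) du; integrate by parts with u′=log(u), dv′=du.

w**3*log(w**3 + 1)/3 - w**3/3 + log(w**3 + 1)/3 + C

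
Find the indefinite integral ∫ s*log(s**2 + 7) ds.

s**2*log(s**2 + 7)/2 - s**2/2 + 7*log(s**2 + 7)/2 + C

Let u = s**2 + 7, so du = (2*s) ds.
The integral becomes (1/2)·∫ log(u) du; integrate by parts with u′=log(u), dv′=du.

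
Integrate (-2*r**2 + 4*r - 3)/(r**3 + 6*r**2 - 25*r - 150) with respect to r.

Factor the denominator: (r - 5)*(r + 5)*(r + 6).
Partial-fraction decomposition: -9/(r + 6) + 73/(10*(r + 5)) - 3/(10*(r - 5)).
Integrate each term: A/(r−a) contributes A·log|r−a|.

-3*log(r - 5)/10 + 73*log(r + 5)/10 - 9*log(r + 6) + C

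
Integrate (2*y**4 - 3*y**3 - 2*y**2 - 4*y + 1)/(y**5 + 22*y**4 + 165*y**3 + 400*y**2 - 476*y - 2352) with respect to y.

Factor the denominator: (y - 2)*(y + 4)*(y + 6)*(y + 7)**2.
Partial-fraction decomposition: -46457/(243*(y + 7)) - 5762/(27*(y + 7)**2) + 3193/(16*(y + 6)) - 689/(108*(y + 4)) - 7/(3888*(y - 2)).
Integrate each term; A/(y−a) gives A·log|y−a|; A/(y−a)² gives −A/(y−a).

-7*log(y - 2)/3888 - 689*log(y + 4)/108 + 3193*log(y + 6)/16 - 46457*log(y + 7)/243 + 5762/(27*y + 189) + C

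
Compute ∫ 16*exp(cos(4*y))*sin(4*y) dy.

Let u = cos(4*y), so du = (-4*sin(4*y)) dy.
Rewriting, the integral becomes -4·∫ e^u du = -4·e^u.
Substituting back, u = cos(4*y).

-4*exp(cos(4*y)) + C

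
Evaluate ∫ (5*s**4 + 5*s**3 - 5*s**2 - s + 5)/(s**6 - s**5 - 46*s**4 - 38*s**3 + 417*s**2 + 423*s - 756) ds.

4491*log(s - 7)/8800 - 71*log(s - 3)/288 + 3*log(s - 1)/320 + 29317*log(s + 3)/14400 - 127*log(s + 4)/55 + 233/(240*s + 720) + C

Factor the denominator: (s - 7)*(s - 3)*(s - 1)*(s + 3)**2*(s + 4).
Partial-fraction decomposition: -127/(55*(s + 4)) + 29317/(14400*(s + 3)) - 233/(240*(s + 3)**2) + 3/(320*(s - 1)) - 71/(288*(s - 3)) + 4491/(8800*(s - 7)).
Integrate each term; A/(s−a) gives A·log|s−a|; A/(s−a)² gives −A/(s−a).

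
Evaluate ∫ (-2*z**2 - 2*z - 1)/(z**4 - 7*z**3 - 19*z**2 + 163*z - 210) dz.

-113*log(z - 7)/240 + 25*log(z - 3)/32 - 13*log(z - 2)/35 + 41*log(z + 5)/672 + C

Factor the denominator: (z - 7)*(z - 3)*(z - 2)*(z + 5).
Partial-fraction decomposition: 41/(672*(z + 5)) - 13/(35*(z - 2)) + 25/(32*(z - 3)) - 113/(240*(z - 7)).
Integrate each term: A/(z−a) contributes A·log|z−a|.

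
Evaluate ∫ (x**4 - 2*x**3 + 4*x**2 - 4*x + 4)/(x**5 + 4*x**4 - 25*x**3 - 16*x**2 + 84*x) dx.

log(x)/21 + 11*log(x - 3)/30 - log(x - 2)/6 - 3*log(x + 2)/10 + 221*log(x + 7)/210 + C

Factor the denominator: x*(x - 3)*(x - 2)*(x + 2)*(x + 7).
Partial-fraction decomposition: 221/(210*(x + 7)) - 3/(10*(x + 2)) - 1/(6*(x - 2)) + 11/(30*(x - 3)) + 1/(21*x).
Integrate each term: A/(x−a) contributes A·log|x−a|.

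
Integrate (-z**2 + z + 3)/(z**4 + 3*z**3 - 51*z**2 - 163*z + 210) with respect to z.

Factor the denominator: (z - 7)*(z - 1)*(z + 5)*(z + 6).
Partial-fraction decomposition: 3/(7*(z + 6)) - 3/(8*(z + 5)) - 1/(84*(z - 1)) - 1/(24*(z - 7)).
Integrate each term: A/(z−a) contributes A·log|z−a|.

-log(z - 7)/24 - log(z - 1)/84 - 3*log(z + 5)/8 + 3*log(z + 6)/7 + C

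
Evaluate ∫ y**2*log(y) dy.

Use integration by parts with u = log(y), dv = y**2 dy.
Then du = 1/y dy and v = y**3/3.

y**3*log(y)/3 - y**3/9 + C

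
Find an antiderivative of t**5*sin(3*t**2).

Let u = t², du = 2t dt; rewrite as (1/2)∫ u^2·sin(3u) du.
Now integrate by parts 2 times.

-t**4*cos(3*t**2)/6 + t**2*sin(3*t**2)/9 + cos(3*t**2)/27 + C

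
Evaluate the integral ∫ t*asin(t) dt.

t**2*asin(t)/2 + t*sqrt(-t**2 + 1)/4 - asin(t)/4 + C

Use integration by parts with u = arcsin(t), dv = t dt.
Then du = 1/sqrt(-t**2 + 1) dt.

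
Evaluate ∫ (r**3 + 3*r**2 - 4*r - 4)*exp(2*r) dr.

Use integration by parts with u = r**3 + 3*r**2 - 4*r - 4, dv = exp(2*r) dr, so v = exp(2*r)/2.
Apply parts 3 times (tabular method): alternate signs, differentiate u down to 0, integrate dv up.

(4*r**3 + 6*r**2 - 22*r - 5)*exp(2*r)/8 + C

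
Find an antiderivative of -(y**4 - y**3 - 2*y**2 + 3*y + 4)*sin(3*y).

y**4*cos(3*y)/3 - 4*y**3*sin(3*y)/9 - y**3*cos(3*y)/3 + y**2*sin(3*y)/3 - 10*y**2*cos(3*y)/9 + 20*y*sin(3*y)/27 + 11*y*cos(3*y)/9 - 11*sin(3*y)/27 + 128*cos(3*y)/81 + C

Use integration by parts with u = y**4 - y**3 - 2*y**2 + 3*y + 4, dv = -sin(3*y) dy, so v = cos(3*y)/3.
Apply parts 4 times (tabular method): alternate signs, differentiate u down to 0, integrate dv up.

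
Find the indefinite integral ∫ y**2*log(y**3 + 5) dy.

Let u = y**3 + 5, so du = (3*y**2) dy.
The integral becomes (1/3)·∫ log(u) du; integrate by parts with u′=log(u), dv′=du.

y**3*log(y**3 + 5)/3 - y**3/3 + 5*log(y**3 + 5)/3 + C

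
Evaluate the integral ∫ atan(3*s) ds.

s*atan(3*s) - log(9*s**2 + 1)/6 + C

Use integration by parts with u = arctan(3*s), dv = ds.
Then du = 3/(9*s**2 + 1) ds.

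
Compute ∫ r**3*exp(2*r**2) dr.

Let u = r², du = 2r dr; rewrite as (1/2)∫ u^1·exp(2u) du.
Now integrate by parts 1 time.

(2*r**2 - 1)*exp(2*r**2)/8 + C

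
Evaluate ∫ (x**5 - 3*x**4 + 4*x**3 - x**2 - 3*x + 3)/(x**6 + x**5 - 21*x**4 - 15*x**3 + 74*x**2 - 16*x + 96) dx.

487*log(x - 4)/1904 - 3*log(x - 2)/100 - 591*log(x + 3)/350 + 683*log(x + 4)/272 - 41*log(x**2 + 1)/1700 + 13*atan(x)/850 + C

Factor the denominator: (x - 4)*(x - 2)*(x + 3)*(x + 4)*(x**2 + 1).
Partial-fraction decomposition: -(41*x - 13)/(850*(x**2 + 1)) + 683/(272*(x + 4)) - 591/(350*(x + 3)) - 3/(100*(x - 2)) + 487/(1904*(x - 4)).
Integrate each term; A/(x−a) gives A·log|x−a|; the (Bx+D)/(x²+p²) term gives a log and an atan.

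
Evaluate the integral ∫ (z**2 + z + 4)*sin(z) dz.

-z**2*cos(z) + 2*z*sin(z) - z*cos(z) + sin(z) - 2*cos(z) + C

Use integration by parts with u = z**2 + z + 4, dv = sin(z) dz, so v = -cos(z).
Apply parts 2 times (tabular method): alternate signs, differentiate u down to 0, integrate dv up.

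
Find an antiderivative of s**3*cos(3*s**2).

s**2*sin(3*s**2)/6 + cos(3*s**2)/18 + C

Let u = s², du = 2s ds; rewrite as (1/2)∫ u^1·cos(3u) du.
Now integrate by parts 1 time.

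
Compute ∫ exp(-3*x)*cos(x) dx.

exp(-3*x)*sin(x)/10 - 3*exp(-3*x)*cos(x)/10 + C

Let I denote the integral. Integrate by parts with u = cos(x), dv = exp(-3*x) dx, so v = -exp(-3*x)/3: I = -exp(-3*x)*cos(x)/3 − (1/3)·∫ exp(-3*x)*sin(x) dx.
Apply parts again with u = sin(x), dv = exp(-3*x) dx: ∫ exp(-3*x)*sin(x) dx = -exp(-3*x)*sin(x)/3 + (1/3)·I. Substituting back brings back I: I = exp(-3*x)*sin(x)/9 - exp(-3*x)*cos(x)/3 − (1/9)·I.
Solving for I: (1 + 1/9)·I equals the remaining terms, so I = (9/10)·(exp(-3*x)*sin(x)/9 - exp(-3*x)*cos(x)/3).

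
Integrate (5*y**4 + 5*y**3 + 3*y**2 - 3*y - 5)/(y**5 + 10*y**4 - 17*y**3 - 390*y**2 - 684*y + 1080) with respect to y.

139*log(y - 6)/144 - log(y - 1)/294 + 235*log(y + 5)/6 - 247867*log(y + 6)/7056 + 5521/(84*y + 504) + C

Factor the denominator: (y - 6)*(y - 1)*(y + 5)*(y + 6)**2.
Partial-fraction decomposition: -247867/(7056*(y + 6)) - 5521/(84*(y + 6)**2) + 235/(6*(y + 5)) - 1/(294*(y - 1)) + 139/(144*(y - 6)).
Integrate each term; A/(y−a) gives A·log|y−a|; A/(y−a)² gives −A/(y−a).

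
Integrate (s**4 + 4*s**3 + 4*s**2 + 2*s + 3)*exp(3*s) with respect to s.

Use integration by parts with u = s**4 + 4*s**3 + 4*s**2 + 2*s + 3, dv = exp(3*s) ds, so v = exp(3*s)/3.
Apply parts 4 times (tabular method): alternate signs, differentiate u down to 0, integrate dv up.

(27*s**4 + 72*s**3 + 36*s**2 + 30*s + 71)*exp(3*s)/81 + C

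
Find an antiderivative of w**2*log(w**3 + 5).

Let u = w**3 + 5, so du = (3*w**2) dw.
The integral becomes (1/3)·∫ log(u) du; integrate by parts with u′=log(u), dv′=du.

w**3*log(w**3 + 5)/3 - w**3/3 + 5*log(w**3 + 5)/3 + C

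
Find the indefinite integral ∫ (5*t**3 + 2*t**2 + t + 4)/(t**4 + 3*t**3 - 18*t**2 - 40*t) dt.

Factor the denominator: t*(t - 4)*(t + 2)*(t + 5).
Partial-fraction decomposition: 64/(15*(t + 5)) - 5/(6*(t + 2)) + 5/(3*(t - 4)) - 1/(10*t).
Integrate each term: A/(t−a) contributes A·log|t−a|.

-log(t)/10 + 5*log(t - 4)/3 - 5*log(t + 2)/6 + 64*log(t + 5)/15 + C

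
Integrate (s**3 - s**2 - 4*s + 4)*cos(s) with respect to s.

s**3*sin(s) - s**2*sin(s) + 3*s**2*cos(s) - 10*s*sin(s) - 2*s*cos(s) + 6*sin(s) - 10*cos(s) + C

Use integration by parts with u = s**3 - s**2 - 4*s + 4, dv = cos(s) ds, so v = sin(s).
Apply parts 3 times (tabular method): alternate signs, differentiate u down to 0, integrate dv up.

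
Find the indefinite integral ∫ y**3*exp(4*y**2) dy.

Let u = y², du = 2y dy; rewrite as (1/2)∫ u^1·exp(4u) du.
Now integrate by parts 1 time.

(4*y**2 - 1)*exp(4*y**2)/32 + C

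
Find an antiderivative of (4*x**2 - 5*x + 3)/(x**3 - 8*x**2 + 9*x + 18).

39*log(x - 6)/7 - 2*log(x - 3) + 3*log(x + 1)/7 + C

Factor the denominator: (x - 6)*(x - 3)*(x + 1).
Partial-fraction decomposition: 3/(7*(x + 1)) - 2/(x - 3) + 39/(7*(x - 6)).
Integrate each term: A/(x−a) contributes A·log|x−a|.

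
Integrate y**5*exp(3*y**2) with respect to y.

Let u = y², du = 2y dy; rewrite as (1/2)∫ u^2·exp(3u) du.
Now integrate by parts 2 times.

(9*y**4 - 6*y**2 + 2)*exp(3*y**2)/54 + C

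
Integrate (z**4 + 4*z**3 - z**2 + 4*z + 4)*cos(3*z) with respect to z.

z**4*sin(3*z)/3 + 4*z**3*sin(3*z)/3 + 4*z**3*cos(3*z)/9 - 7*z**2*sin(3*z)/9 + 4*z**2*cos(3*z)/3 + 4*z*sin(3*z)/9 - 14*z*cos(3*z)/27 + 122*sin(3*z)/81 + 4*cos(3*z)/27 + C

Use integration by parts with u = z**4 + 4*z**3 - z**2 + 4*z + 4, dv = cos(3*z) dz, so v = sin(3*z)/3.
Apply parts 4 times (tabular method): alternate signs, differentiate u down to 0, integrate dv up.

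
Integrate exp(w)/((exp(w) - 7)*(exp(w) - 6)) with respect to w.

Let u = e^w, du = e^w dw.
The integral becomes ∫ du/((u-6)(u-7)); decompose into partial fractions.

log(exp(w) - 7) - log(exp(w) - 6) + C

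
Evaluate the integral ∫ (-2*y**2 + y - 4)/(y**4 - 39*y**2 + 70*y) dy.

Factor the denominator: y*(y - 5)*(y - 2)*(y + 7).
Partial-fraction decomposition: 109/(756*(y + 7)) + 5/(27*(y - 2)) - 49/(180*(y - 5)) - 2/(35*y).
Integrate each term: A/(y−a) contributes A·log|y−a|.

-2*log(y)/35 - 49*log(y - 5)/180 + 5*log(y - 2)/27 + 109*log(y + 7)/756 + C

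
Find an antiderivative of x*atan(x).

Use integration by parts with u = arctan(x), dv = x dx.
Then du = 1/(x**2 + 1) dx.

x**2*atan(x)/2 - x/2 + atan(x)/2 + C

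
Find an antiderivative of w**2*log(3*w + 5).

Use integration by parts with u = log(3*w + 5), dv = w**2 dw.
Then du = 3/(3*w + 5) dw and v = w**3/3.

w**3*log(3*w + 5)/3 - w**3/9 + 5*w**2/18 - 25*w/27 + 125*log(3*w + 5)/81 + C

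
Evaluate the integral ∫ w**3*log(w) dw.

Use integration by parts with u = log(w), dv = w**3 dw.
Then du = 1/w dw and v = w**4/4.

w**4*log(w)/4 - w**4/16 + C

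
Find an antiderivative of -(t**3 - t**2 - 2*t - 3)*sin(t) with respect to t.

t**3*cos(t) - 3*t**2*sin(t) - t**2*cos(t) + 2*t*sin(t) - 8*t*cos(t) + 8*sin(t) - cos(t) + C

Use integration by parts with u = t**3 - t**2 - 2*t - 3, dv = -sin(t) dt, so v = cos(t).
Apply parts 3 times (tabular method): alternate signs, differentiate u down to 0, integrate dv up.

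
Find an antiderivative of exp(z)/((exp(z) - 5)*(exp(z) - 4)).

log(exp(z) - 5) - log(exp(z) - 4) + C

Let u = e^z, du = e^z dz.
The integral becomes ∫ du/((u-5)(u-4)); decompose into partial fractions.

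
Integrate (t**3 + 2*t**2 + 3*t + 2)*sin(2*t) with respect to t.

Use integration by parts with u = t**3 + 2*t**2 + 3*t + 2, dv = sin(2*t) dt, so v = -cos(2*t)/2.
Apply parts 3 times (tabular method): alternate signs, differentiate u down to 0, integrate dv up.

-t**3*cos(2*t)/2 + 3*t**2*sin(2*t)/4 - t**2*cos(2*t) + t*sin(2*t) - 3*t*cos(2*t)/4 + 3*sin(2*t)/8 - cos(2*t)/2 + C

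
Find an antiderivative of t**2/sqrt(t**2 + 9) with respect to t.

Substitute t = 3·tan(θ), so dt = 3·sec(θ)^2 dθ and the radical becomes sqrt(t**2 + 9) = 3·sec(θ) by the Pythagorean identity.
Integrate the resulting trig expression in θ, then back-substitute tan(θ) = t/3, sec(θ) = sqrt(t**2 + 9)/3 (absorbing any constant into C).

t*sqrt(t**2 + 9)/2 - 9*log(t + sqrt(t**2 + 9))/2 + C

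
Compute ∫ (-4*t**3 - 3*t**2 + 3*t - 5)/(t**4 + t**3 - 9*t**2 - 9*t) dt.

Factor the denominator: t*(t - 3)*(t + 1)*(t + 3).
Partial-fraction decomposition: -67/(36*(t + 3)) - 7/(8*(t + 1)) - 131/(72*(t - 3)) + 5/(9*t).
Integrate each term: A/(t−a) contributes A·log|t−a|.

5*log(t)/9 - 131*log(t - 3)/72 - 7*log(t + 1)/8 - 67*log(t + 3)/36 + C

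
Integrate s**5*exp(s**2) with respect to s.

Let u = s², du = 2s ds; rewrite as (1/2)∫ u^2·exp(1u) du.
Now integrate by parts 2 times.

(s**4 - 2*s**2 + 2)*exp(s**2)/2 + C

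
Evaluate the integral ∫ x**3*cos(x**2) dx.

x**2*sin(x**2)/2 + cos(x**2)/2 + C

Let u = x², du = 2x dx; rewrite as (1/2)∫ u^1·cos(1u) du.
Now integrate by parts 1 time.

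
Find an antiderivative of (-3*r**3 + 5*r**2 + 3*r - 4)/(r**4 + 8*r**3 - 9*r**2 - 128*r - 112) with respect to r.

-13*log(r - 4)/55 - log(r + 1)/90 + 32*log(r + 4)/9 - 1249*log(r + 7)/198 + C

Factor the denominator: (r - 4)*(r + 1)*(r + 4)*(r + 7).
Partial-fraction decomposition: -1249/(198*(r + 7)) + 32/(9*(r + 4)) - 1/(90*(r + 1)) - 13/(55*(r - 4)).
Integrate each term: A/(r−a) contributes A·log|r−a|.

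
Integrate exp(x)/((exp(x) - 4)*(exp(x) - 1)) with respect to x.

log(exp(x) - 4)/3 - log(exp(x) - 1)/3 + C

Let u = e^x, du = e^x dx.
The integral becomes ∫ du/((u-4)(u-1)); decompose into partial fractions.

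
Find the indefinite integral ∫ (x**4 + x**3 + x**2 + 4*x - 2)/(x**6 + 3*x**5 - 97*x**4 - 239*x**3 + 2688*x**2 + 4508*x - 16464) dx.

Factor the denominator: (x - 7)*(x - 6)*(x - 2)*(x + 4)*(x + 7)**2.
Partial-fraction decomposition: -6163/(8049132*(x + 7)) + 2077/(4914*(x + 7)**2) - 19/(594*(x + 4)) + 17/(4860*(x - 2)) - 157/(676*(x - 6)) + 2819/(10780*(x - 7)).
Integrate each term; A/(x−a) gives A·log|x−a|; A/(x−a)² gives −A/(x−a).

2819*log(x - 7)/10780 - 157*log(x - 6)/676 + 17*log(x - 2)/4860 - 19*log(x + 4)/594 - 6163*log(x + 7)/8049132 - 2077/(4914*x + 34398) + C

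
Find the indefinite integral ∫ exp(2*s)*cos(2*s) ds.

exp(2*s)*sin(2*s)/4 + exp(2*s)*cos(2*s)/4 + C

Let I denote the integral. Integrate by parts with u = cos(2*s), dv = exp(2*s) ds, so v = exp(2*s)/2: I = exp(2*s)*cos(2*s)/2 + ∫ exp(2*s)*sin(2*s) ds.
Apply parts again with u = sin(2*s), dv = exp(2*s) ds: ∫ exp(2*s)*sin(2*s) ds = exp(2*s)*sin(2*s)/2 − I. Substituting back brings back I: I = exp(2*s)*sin(2*s)/2 + exp(2*s)*cos(2*s)/2 − I.
Solving for I: (1 + 1)·I equals the remaining terms, so I = (1/2)·(exp(2*s)*sin(2*s)/2 + exp(2*s)*cos(2*s)/2).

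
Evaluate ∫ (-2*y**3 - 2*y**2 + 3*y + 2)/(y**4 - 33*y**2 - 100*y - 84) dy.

-761*log(y - 7)/810 + 149*log(y + 2)/81 - 29*log(y + 3)/10 + 4/(9*y + 18) + C

Factor the denominator: (y - 7)*(y + 2)**2*(y + 3).
Partial-fraction decomposition: -29/(10*(y + 3)) + 149/(81*(y + 2)) - 4/(9*(y + 2)**2) - 761/(810*(y - 7)).
Integrate each term; A/(y−a) gives A·log|y−a|; A/(y−a)² gives −A/(y−a).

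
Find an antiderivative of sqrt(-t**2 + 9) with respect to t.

t*sqrt(-t**2 + 9)/2 + 9*asin(t/3)/2 + C

Substitute t = 3·sin(θ), so dt = 3·cos(θ) dθ and the radical becomes sqrt(-t**2 + 9) = 3·cos(θ) by the Pythagorean identity.
Integrate the resulting trig expression in θ, then back-substitute θ = asin(t/3), sin(θ) = t/3, cos(θ) = sqrt(-t**2 + 9)/3 (absorbing any constant into C).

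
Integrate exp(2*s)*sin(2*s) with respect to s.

exp(2*s)*sin(2*s)/4 - exp(2*s)*cos(2*s)/4 + C

Let I denote the integral. Integrate by parts with u = sin(2*s), dv = exp(2*s) ds, so v = exp(2*s)/2: I = exp(2*s)*sin(2*s)/2 − ∫ exp(2*s)*cos(2*s) ds.
Apply parts again with u = cos(2*s), dv = exp(2*s) ds: ∫ exp(2*s)*cos(2*s) ds = exp(2*s)*cos(2*s)/2 + I. Substituting back brings back I: I = exp(2*s)*sin(2*s)/2 - exp(2*s)*cos(2*s)/2 − I.
Solving for I: (1 + 1)·I equals the remaining terms, so I = (1/2)·(exp(2*s)*sin(2*s)/2 - exp(2*s)*cos(2*s)/2).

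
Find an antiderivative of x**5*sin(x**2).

-x**4*cos(x**2)/2 + x**2*sin(x**2) + cos(x**2) + C

Let u = x², du = 2x dx; rewrite as (1/2)∫ u^2·sin(1u) du.
Now integrate by parts 2 times.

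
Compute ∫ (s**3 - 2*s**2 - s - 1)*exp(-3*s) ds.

(-9*s**3 + 9*s**2 + 15*s + 14)*exp(-3*s)/27 + C

Use integration by parts with u = s**3 - 2*s**2 - s - 1, dv = exp(-3*s) ds, so v = -exp(-3*s)/3.
Apply parts 3 times (tabular method): alternate signs, differentiate u down to 0, integrate dv up.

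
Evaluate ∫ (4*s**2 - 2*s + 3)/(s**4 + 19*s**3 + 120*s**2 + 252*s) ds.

log(s)/84 + 365*log(s + 6)/12 - 213*log(s + 7)/7 + 53/(2*s + 12) + C

Factor the denominator: s*(s + 6)**2*(s + 7).
Partial-fraction decomposition: -213/(7*(s + 7)) + 365/(12*(s + 6)) - 53/(2*(s + 6)**2) + 1/(84*s).
Integrate each term; A/(s−a) gives A·log|s−a|; A/(s−a)² gives −A/(s−a).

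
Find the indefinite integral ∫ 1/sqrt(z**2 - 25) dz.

log(z + sqrt(z**2 - 25)) + C

Substitute z = 5·sec(θ), so dz = 5·sec(θ)*tan(θ) dθ and the radical becomes sqrt(z**2 - 25) = 5·tan(θ) by the Pythagorean identity.
Integrate the resulting trig expression in θ, then back-substitute sec(θ) = z/5, tan(θ) = sqrt(z**2 - 25)/5 (absorbing any constant into C).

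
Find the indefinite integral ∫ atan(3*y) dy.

y*atan(3*y) - log(9*y**2 + 1)/6 + C

Use integration by parts with u = arctan(3*y), dv = dy.
Then du = 3/(9*y**2 + 1) dy.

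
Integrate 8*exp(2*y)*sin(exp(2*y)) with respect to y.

-4*cos(exp(2*y)) + C

Let u = exp(2*y), so du = (2*exp(2*y)) dy.
Rewriting, the integral becomes 4·∫ sin(u) du = 4·-cos(u).
Substituting back, u = exp(2*y).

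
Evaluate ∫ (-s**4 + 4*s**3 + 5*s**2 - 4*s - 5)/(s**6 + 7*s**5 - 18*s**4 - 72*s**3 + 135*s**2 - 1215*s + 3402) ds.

-71*log(s - 3)/29160 - 1961*log(s + 6)/3645 + 701*log(s + 7)/1160 - 3001*log(s**2 + 9)/93960 - 383*atan(s/3)/46980 - 11/(324*s - 972) + C

Factor the denominator: (s - 3)**2*(s + 6)*(s + 7)*(s**2 + 9).
Partial-fraction decomposition: -(3001*s + 1149)/(46980*(s**2 + 9)) + 701/(1160*(s + 7)) - 1961/(3645*(s + 6)) - 71/(29160*(s - 3)) + 11/(324*(s - 3)**2).
Integrate each term; A/(s−a) gives A·log|s−a|; the (Bs+D)/(s²+p²) term gives a log and an atan.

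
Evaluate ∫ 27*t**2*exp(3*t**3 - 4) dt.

Let u = 3*t**3 - 4, so du = (9*t**2) dt.
Rewriting, the integral becomes 3·∫ e^u du = 3·e^u.
Substituting back, u = 3*t**3 - 4.

3*exp(3*t**3 - 4) + C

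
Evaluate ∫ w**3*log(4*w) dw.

Use integration by parts with u = log(4*w), dv = w**3 dw.
Then du = 1/w dw and v = w**4/4.

w**4*(log(w) + 2*log(2))/4 - w**4/16 + C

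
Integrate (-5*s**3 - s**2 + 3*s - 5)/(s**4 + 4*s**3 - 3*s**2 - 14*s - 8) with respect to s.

-43*log(s - 2)/54 + 10*log(s + 1)/9 - 287*log(s + 4)/54 - 4/(9*s + 9) + C

Factor the denominator: (s - 2)*(s + 1)**2*(s + 4).
Partial-fraction decomposition: -287/(54*(s + 4)) + 10/(9*(s + 1)) + 4/(9*(s + 1)**2) - 43/(54*(s - 2)).
Integrate each term; A/(s−a) gives A·log|s−a|; A/(s−a)² gives −A/(s−a).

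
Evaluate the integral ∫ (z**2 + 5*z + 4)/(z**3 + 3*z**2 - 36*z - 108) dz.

Factor the denominator: (z - 6)*(z + 3)*(z + 6).
Partial-fraction decomposition: 5/(18*(z + 6)) + 2/(27*(z + 3)) + 35/(54*(z - 6)).
Integrate each term: A/(z−a) contributes A·log|z−a|.

35*log(z - 6)/54 + 2*log(z + 3)/27 + 5*log(z + 6)/18 + C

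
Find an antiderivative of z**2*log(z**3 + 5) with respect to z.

Let u = z**3 + 5, so du = (3*z**2) dz.
The integral becomes (1/3)·∫ log(u) du; integrate by parts with u′=log(u), dv′=du.

z**3*log(z**3 + 5)/3 - z**3/3 + 5*log(z**3 + 5)/3 + C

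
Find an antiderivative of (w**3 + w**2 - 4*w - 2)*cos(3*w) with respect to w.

Use integration by parts with u = w**3 + w**2 - 4*w - 2, dv = cos(3*w) dw, so v = sin(3*w)/3.
Apply parts 3 times (tabular method): alternate signs, differentiate u down to 0, integrate dv up.

w**3*sin(3*w)/3 + w**2*sin(3*w)/3 + w**2*cos(3*w)/3 - 14*w*sin(3*w)/9 + 2*w*cos(3*w)/9 - 20*sin(3*w)/27 - 14*cos(3*w)/27 + C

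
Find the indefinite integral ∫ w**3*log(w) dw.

w**4*log(w)/4 - w**4/16 + C

Use integration by parts with u = log(w), dv = w**3 dw.
Then du = 1/w dw and v = w**4/4.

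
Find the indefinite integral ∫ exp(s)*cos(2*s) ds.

Let I denote the integral. Integrate by parts with u = cos(2*s), dv = exp(s) ds, so v = exp(s): I = exp(s)*cos(2*s) + 2·∫ exp(s)*sin(2*s) ds.
Apply parts again with u = sin(2*s), dv = exp(s) ds: ∫ exp(s)*sin(2*s) ds = exp(s)*sin(2*s) − 2·I. Substituting back brings back I: I = 2*exp(s)*sin(2*s) + exp(s)*cos(2*s) − 4·I.
Solving for I: (1 + 4)·I equals the remaining terms, so I = (1/5)·(2*exp(s)*sin(2*s) + exp(s)*cos(2*s)).

2*exp(s)*sin(2*s)/5 + exp(s)*cos(2*s)/5 + C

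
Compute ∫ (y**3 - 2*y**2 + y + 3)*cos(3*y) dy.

y**3*sin(3*y)/3 - 2*y**2*sin(3*y)/3 + y**2*cos(3*y)/3 + y*sin(3*y)/9 - 4*y*cos(3*y)/9 + 31*sin(3*y)/27 + cos(3*y)/27 + C

Use integration by parts with u = y**3 - 2*y**2 + y + 3, dv = cos(3*y) dy, so v = sin(3*y)/3.
Apply parts 3 times (tabular method): alternate signs, differentiate u down to 0, integrate dv up.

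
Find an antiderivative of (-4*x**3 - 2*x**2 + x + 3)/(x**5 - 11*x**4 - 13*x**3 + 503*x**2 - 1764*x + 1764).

-73*log(x - 7)/14 + 309*log(x - 6)/52 - log(x - 3) + 7*log(x - 2)/36 + 127*log(x + 7)/1638 + C

Factor the denominator: (x - 7)*(x - 6)*(x - 3)*(x - 2)*(x + 7).
Partial-fraction decomposition: 127/(1638*(x + 7)) + 7/(36*(x - 2)) - 1/(x - 3) + 309/(52*(x - 6)) - 73/(14*(x - 7)).
Integrate each term: A/(x−a) contributes A·log|x−a|.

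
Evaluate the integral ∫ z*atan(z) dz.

Use integration by parts with u = arctan(z), dv = z dz.
Then du = 1/(z**2 + 1) dz.

z**2*atan(z)/2 - z/2 + atan(z)/2 + C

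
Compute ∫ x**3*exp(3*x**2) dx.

Let u = x², du = 2x dx; rewrite as (1/2)∫ u^1·exp(3u) du.
Now integrate by parts 1 time.

(3*x**2 - 1)*exp(3*x**2)/18 + C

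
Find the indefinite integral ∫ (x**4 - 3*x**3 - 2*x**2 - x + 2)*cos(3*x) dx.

x**4*sin(3*x)/3 - x**3*sin(3*x) + 4*x**3*cos(3*x)/9 - 10*x**2*sin(3*x)/9 - x**2*cos(3*x) + x*sin(3*x)/3 - 20*x*cos(3*x)/27 + 74*sin(3*x)/81 + cos(3*x)/9 + C

Use integration by parts with u = x**4 - 3*x**3 - 2*x**2 - x + 2, dv = cos(3*x) dx, so v = sin(3*x)/3.
Apply parts 4 times (tabular method): alternate signs, differentiate u down to 0, integrate dv up.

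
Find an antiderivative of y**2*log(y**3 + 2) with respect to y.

Let u = y**3 + 2, so du = (3*y**2) dy.
The integral becomes (1/3)·∫ log(u) du; integrate by parts with u′=log(u), dv′=du.

y**3*log(y**3 + 2)/3 - y**3/3 + 2*log(y**3 + 2)/3 + C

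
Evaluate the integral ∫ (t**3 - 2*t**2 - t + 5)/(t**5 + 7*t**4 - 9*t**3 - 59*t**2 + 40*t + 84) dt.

16*log(t - 2)/2025 + log(t + 1)/36 + 37*log(t + 3)/200 - 143*log(t + 7)/648 - 1/(45*t - 90) + C

Factor the denominator: (t - 2)**2*(t + 1)*(t + 3)*(t + 7).
Partial-fraction decomposition: -143/(648*(t + 7)) + 37/(200*(t + 3)) + 1/(36*(t + 1)) + 16/(2025*(t - 2)) + 1/(45*(t - 2)**2).
Integrate each term; A/(t−a) gives A·log|t−a|; A/(t−a)² gives −A/(t−a).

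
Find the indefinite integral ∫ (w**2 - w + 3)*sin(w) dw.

-w**2*cos(w) + 2*w*sin(w) + w*cos(w) - sin(w) - cos(w) + C

Use integration by parts with u = w**2 - w + 3, dv = sin(w) dw, so v = -cos(w).
Apply parts 2 times (tabular method): alternate signs, differentiate u down to 0, integrate dv up.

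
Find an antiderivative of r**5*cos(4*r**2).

Let u = r², du = 2r dr; rewrite as (1/2)∫ u^2·cos(4u) du.
Now integrate by parts 2 times.

r**4*sin(4*r**2)/8 + r**2*cos(4*r**2)/16 - sin(4*r**2)/64 + C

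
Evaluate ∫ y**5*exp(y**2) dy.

(y**4 - 2*y**2 + 2)*exp(y**2)/2 + C

Let u = y², du = 2y dy; rewrite as (1/2)∫ u^2·exp(1u) du.
Now integrate by parts 2 times.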